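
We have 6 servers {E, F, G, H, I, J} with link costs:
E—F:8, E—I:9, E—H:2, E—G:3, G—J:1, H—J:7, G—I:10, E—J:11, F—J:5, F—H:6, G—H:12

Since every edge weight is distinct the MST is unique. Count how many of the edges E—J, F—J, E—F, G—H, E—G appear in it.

2

Kruskal's algorithm — process edges by increasing weight (ties by edge label):
G—J (1): add — endpoints in different components.
E—H (2): add — endpoints in different components.
E—G (3): add — endpoints in different components.
F—J (5): add — endpoints in different components.
F—H (6): skip — F and H already connected.
H—J (7): skip — H and J already connected.
E—F (8): skip — E and F already connected.
E—I (9): add — endpoints in different components.
MST edge set: {G—J, E—H, E—G, F—J, E—I}.
Of the listed edges, {F—J, E—G} are in the MST → 2.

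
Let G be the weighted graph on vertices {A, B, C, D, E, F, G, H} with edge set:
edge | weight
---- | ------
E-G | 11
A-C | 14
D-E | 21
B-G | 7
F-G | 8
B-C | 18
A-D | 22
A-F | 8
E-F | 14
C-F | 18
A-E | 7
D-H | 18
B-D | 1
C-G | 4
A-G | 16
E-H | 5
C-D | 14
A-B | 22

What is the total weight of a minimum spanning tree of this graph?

40

Prim, starting at D.
Step 1: cheapest edge leaving the tree is B-D (1); add B.
Step 2: cheapest edge leaving the tree is B-G (7); add G.
Step 3: cheapest edge leaving the tree is C-G (4); add C.
Step 4: cheapest edge leaving the tree is F-G (8); add F.
Step 5: cheapest edge leaving the tree is A-F (8); add A.
Step 6: cheapest edge leaving the tree is A-E (7); add E.
Step 7: cheapest edge leaving the tree is E-H (5); add H.
MST edges: B-D, B-G, C-G, F-G, A-F, A-E, E-H; total weight 1+7+4+8+8+7+5 = 40.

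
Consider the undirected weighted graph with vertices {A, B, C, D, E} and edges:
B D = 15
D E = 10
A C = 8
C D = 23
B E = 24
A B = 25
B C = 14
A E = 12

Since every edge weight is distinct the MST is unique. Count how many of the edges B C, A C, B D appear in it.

Kruskal's algorithm — process edges by increasing weight (ties by edge label):
A C (8): add. Components now {A,C} {B} {D} {E}
D E (10): add. Components now {A,C} {B} {D,E}
A E (12): add. Components now {A,C,D,E} {B}
B C (14): add. Components now {A,B,C,D,E}
MST edge set: {A C, D E, A E, B C}.
Of the listed edges, {B C, A C} are in the MST → 2.

2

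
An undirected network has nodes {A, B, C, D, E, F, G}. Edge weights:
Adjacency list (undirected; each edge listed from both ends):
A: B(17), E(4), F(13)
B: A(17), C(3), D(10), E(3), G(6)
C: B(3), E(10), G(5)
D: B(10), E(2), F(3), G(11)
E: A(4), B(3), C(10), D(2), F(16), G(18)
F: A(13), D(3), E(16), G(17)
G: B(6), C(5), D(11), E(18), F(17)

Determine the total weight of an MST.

20

Prim's algorithm from E:
Step 1: cheapest edge leaving the tree is D E (2); add D.
Step 2: cheapest edge leaving the tree is B E (3); add B.
Step 3: cheapest edge leaving the tree is B C (3); add C.
Step 4: cheapest edge leaving the tree is D F (3); add F.
Step 5: cheapest edge leaving the tree is A E (4); add A.
Step 6: cheapest edge leaving the tree is C G (5); add G.
MST edges: D E, B E, B C, D F, A E, C G; total weight 2+3+3+3+4+5 = 20.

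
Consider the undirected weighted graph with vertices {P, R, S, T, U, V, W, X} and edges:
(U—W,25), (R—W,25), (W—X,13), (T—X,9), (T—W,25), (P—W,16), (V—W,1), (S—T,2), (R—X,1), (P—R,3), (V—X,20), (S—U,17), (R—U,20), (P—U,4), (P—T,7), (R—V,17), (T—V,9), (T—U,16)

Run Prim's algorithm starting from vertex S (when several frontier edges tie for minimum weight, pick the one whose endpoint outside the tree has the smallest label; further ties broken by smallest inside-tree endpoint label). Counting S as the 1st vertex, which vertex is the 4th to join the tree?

Grow the tree from S using Prim:
Step 1: cheapest edge leaving the tree is S—T (2); add T.
Step 2: cheapest edge leaving the tree is P—T (7); add P.
Step 3: cheapest edge leaving the tree is P—R (3); add R.
Step 4: cheapest edge leaving the tree is R—X (1); add X.
Step 5: cheapest edge leaving the tree is P—U (4); add U.
Step 6: cheapest edge leaving the tree is T—V (9); add V.
Step 7: cheapest edge leaving the tree is V—W (1); add W.
Vertex order: S, T, P, R, X, U, V, W. The 4th vertex is R.

R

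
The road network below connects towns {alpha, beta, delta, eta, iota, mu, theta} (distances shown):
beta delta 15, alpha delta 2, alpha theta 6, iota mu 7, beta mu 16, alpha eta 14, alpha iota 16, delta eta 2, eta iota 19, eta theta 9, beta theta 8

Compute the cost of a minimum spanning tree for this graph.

41

Prim, starting at beta.
Step 1: frontier [beta theta 8, beta delta 15, beta mu 16] → take beta theta (8); add theta.
Step 2: frontier [beta delta 15, beta mu 16, alpha theta 6, eta theta 9] → take alpha theta (6); add alpha.
Step 3: frontier [alpha delta 2, alpha eta 14, alpha iota 16, beta delta 15, beta mu 16, eta theta 9] → take alpha delta (2); add delta.
Step 4: frontier [alpha eta 14, alpha iota 16, beta mu 16, delta eta 2, eta theta 9] → take delta eta (2); add eta.
Step 5: frontier [alpha iota 16, beta mu 16, eta iota 19] → take alpha iota (16); add iota.
Step 6: frontier [beta mu 16, iota mu 7] → take iota mu (7); add mu.
MST edges: beta theta, alpha theta, alpha delta, delta eta, alpha iota, iota mu; total weight 8+6+2+2+16+7 = 41.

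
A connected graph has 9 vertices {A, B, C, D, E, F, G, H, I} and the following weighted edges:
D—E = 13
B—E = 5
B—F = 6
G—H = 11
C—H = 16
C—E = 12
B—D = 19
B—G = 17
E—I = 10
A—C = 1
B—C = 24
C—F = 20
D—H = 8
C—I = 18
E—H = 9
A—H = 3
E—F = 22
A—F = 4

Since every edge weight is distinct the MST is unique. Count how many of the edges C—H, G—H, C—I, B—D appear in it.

Sort edges by weight, then run Kruskal:
A—C (1): add — endpoints in different components.
A—H (3): add — endpoints in different components.
A—F (4): add — endpoints in different components.
B—E (5): add — endpoints in different components.
B—F (6): add — endpoints in different components.
D—H (8): add — endpoints in different components.
E—H (9): skip — E and H already connected.
E—I (10): add — endpoints in different components.
G—H (11): add — endpoints in different components.
MST edge set: {A—C, A—H, A—F, B—E, B—F, D—H, E—I, G—H}.
Of the listed edges, {G—H} are in the MST → 1.

1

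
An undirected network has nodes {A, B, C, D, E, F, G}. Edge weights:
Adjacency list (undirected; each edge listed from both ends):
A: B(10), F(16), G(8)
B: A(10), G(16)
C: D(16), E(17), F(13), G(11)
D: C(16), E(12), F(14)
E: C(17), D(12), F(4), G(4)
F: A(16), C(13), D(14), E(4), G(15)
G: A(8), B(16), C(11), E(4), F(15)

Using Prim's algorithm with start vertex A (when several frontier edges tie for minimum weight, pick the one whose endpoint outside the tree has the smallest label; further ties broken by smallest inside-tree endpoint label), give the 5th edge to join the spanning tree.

Prim's algorithm from A:
Step 1: cheapest edge leaving the tree is A–G (8); add G.
Step 2: cheapest edge leaving the tree is E–G (4); add E.
Step 3: cheapest edge leaving the tree is E–F (4); add F.
Step 4: cheapest edge leaving the tree is A–B (10); add B.
Step 5: cheapest edge leaving the tree is C–G (11); add C.
Step 6: cheapest edge leaving the tree is D–E (12); add D.
The 5th edge added is C–G.

C-G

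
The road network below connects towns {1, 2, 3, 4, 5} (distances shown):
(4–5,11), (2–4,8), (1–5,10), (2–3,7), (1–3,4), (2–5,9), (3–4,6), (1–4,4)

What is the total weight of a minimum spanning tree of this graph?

Grow the tree from 2 using Prim:
Step 1: frontier [2–3 7, 2–4 8, 2–5 9] → take 2–3 (7); add 3.
Step 2: frontier [2–4 8, 2–5 9, 1–3 4, 3–4 6] → take 1–3 (4); add 1.
Step 3: frontier [1–4 4, 1–5 10, 2–4 8, 2–5 9, 3–4 6] → take 1–4 (4); add 4.
Step 4: frontier [1–5 10, 2–5 9, 4–5 11] → take 2–5 (9); add 5.
MST edges: 2–3, 1–3, 1–4, 2–5; total weight 7+4+4+9 = 24.

24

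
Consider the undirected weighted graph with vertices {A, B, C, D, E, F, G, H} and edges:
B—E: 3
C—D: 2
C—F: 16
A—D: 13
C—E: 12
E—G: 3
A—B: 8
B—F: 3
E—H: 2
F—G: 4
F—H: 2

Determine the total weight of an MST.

Prim's algorithm from C:
Step 1: cheapest edge leaving the tree is C—D (2); add D.
Step 2: cheapest edge leaving the tree is C—E (12); add E.
Step 3: cheapest edge leaving the tree is E—H (2); add H.
Step 4: cheapest edge leaving the tree is F—H (2); add F.
Step 5: cheapest edge leaving the tree is B—E (3); add B.
Step 6: cheapest edge leaving the tree is E—G (3); add G.
Step 7: cheapest edge leaving the tree is A—B (8); add A.
MST edges: C—D, C—E, E—H, F—H, B—E, E—G, A—B; total weight 2+12+2+2+3+3+8 = 32.

32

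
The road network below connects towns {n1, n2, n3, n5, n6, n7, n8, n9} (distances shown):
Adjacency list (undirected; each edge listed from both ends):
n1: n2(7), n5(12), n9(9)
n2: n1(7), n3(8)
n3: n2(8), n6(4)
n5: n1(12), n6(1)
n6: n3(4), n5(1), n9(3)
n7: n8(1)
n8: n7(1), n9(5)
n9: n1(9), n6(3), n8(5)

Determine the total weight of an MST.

Kruskal: consider edges lightest-first.
n5 n6 (1): add — endpoints in different components.
n7 n8 (1): add — endpoints in different components.
n6 n9 (3): add — endpoints in different components.
n3 n6 (4): add — endpoints in different components.
n8 n9 (5): add — endpoints in different components.
n1 n2 (7): add — endpoints in different components.
n2 n3 (8): add — endpoints in different components.
MST edges: n5 n6, n7 n8, n6 n9, n3 n6, n8 n9, n1 n2, n2 n3; total weight 1+1+3+4+5+7+8 = 29.

29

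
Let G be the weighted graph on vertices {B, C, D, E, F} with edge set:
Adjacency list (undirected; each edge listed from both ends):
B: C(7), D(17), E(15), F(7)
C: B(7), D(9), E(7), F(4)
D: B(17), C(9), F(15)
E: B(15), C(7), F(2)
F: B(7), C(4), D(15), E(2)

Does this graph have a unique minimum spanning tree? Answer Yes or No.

Kruskal: consider edges lightest-first.
E-F (2): add. Components now {B} {C} {D} {E,F}
C-F (4): add. Components now {B} {C,E,F} {D}
B-C (7): add. Components now {B,C,E,F} {D}
B-F (7): skip — B and F already connected.
C-E (7): skip — C and E already connected.
C-D (9): add. Components now {B,C,D,E,F}
Non-tree edge B-F has weight 7, equal to the heaviest edge on its tree cycle — swapping gives another MST of the same weight. Not unique.

No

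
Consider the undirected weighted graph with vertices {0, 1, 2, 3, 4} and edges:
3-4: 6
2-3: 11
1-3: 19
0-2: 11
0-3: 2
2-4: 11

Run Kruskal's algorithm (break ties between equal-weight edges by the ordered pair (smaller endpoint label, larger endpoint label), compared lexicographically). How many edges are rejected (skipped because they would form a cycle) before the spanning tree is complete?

Sort edges by weight, then run Kruskal:
0-3 (2): add — endpoints in different components.
3-4 (6): add — endpoints in different components.
0-2 (11): add — endpoints in different components.
2-3 (11): skip — 2 and 3 already connected.
2-4 (11): skip — 2 and 4 already connected.
1-3 (19): add — endpoints in different components.
Edges rejected before the tree was complete: 2.

2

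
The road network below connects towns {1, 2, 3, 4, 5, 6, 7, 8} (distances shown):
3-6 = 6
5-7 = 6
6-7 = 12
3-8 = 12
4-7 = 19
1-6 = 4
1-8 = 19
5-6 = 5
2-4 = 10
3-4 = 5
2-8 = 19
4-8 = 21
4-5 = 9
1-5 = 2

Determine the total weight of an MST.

45

Prim's algorithm from 3:
Step 1: frontier [3-4 5, 3-6 6, 3-8 12] → take 3-4 (5); add 4.
Step 2: frontier [3-6 6, 3-8 12, 4-5 9, 2-4 10, 4-7 19, 4-8 21] → take 3-6 (6); add 6.
Step 3: frontier [3-8 12, 4-5 9, 2-4 10, 4-7 19, 4-8 21, 1-6 4, 5-6 5, 6-7 12] → take 1-6 (4); add 1.
Step 4: frontier [1-5 2, 1-8 19, 3-8 12, 4-5 9, 2-4 10, 4-7 19, 4-8 21, 5-6 5, 6-7 12] → take 1-5 (2); add 5.
Step 5: frontier [1-8 19, 3-8 12, 2-4 10, 4-7 19, 4-8 21, 5-7 6, 6-7 12] → take 5-7 (6); add 7.
Step 6: frontier [1-8 19, 3-8 12, 2-4 10, 4-8 21] → take 2-4 (10); add 2.
Step 7: frontier [1-8 19, 2-8 19, 3-8 12, 4-8 21] → take 3-8 (12); add 8.
MST edges: 3-4, 3-6, 1-6, 1-5, 5-7, 2-4, 3-8; total weight 5+6+4+2+6+10+12 = 45.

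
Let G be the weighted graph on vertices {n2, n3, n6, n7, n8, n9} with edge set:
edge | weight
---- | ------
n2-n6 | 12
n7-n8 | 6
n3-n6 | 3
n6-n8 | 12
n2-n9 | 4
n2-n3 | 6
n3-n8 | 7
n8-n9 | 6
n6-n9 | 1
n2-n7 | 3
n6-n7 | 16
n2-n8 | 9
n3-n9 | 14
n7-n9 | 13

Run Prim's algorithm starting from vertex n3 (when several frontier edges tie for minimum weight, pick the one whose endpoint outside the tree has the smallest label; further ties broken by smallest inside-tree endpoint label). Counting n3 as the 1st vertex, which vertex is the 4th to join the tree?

n2

Prim's algorithm from n3:
Step 1: frontier [n3-n6 3, n2-n3 6, n3-n8 7, n3-n9 14] → take n3-n6 (3); add n6.
Step 2: frontier [n2-n3 6, n3-n8 7, n3-n9 14, n6-n9 1, n2-n6 12, n6-n8 12, n6-n7 16] → take n6-n9 (1); add n9.
Step 3: frontier [n2-n3 6, n3-n8 7, n2-n6 12, n6-n8 12, n6-n7 16, n2-n9 4, n8-n9 6, n7-n9 13] → take n2-n9 (4); add n2.
Step 4: frontier [n2-n7 3, n2-n8 9, n3-n8 7, n6-n8 12, n6-n7 16, n8-n9 6, n7-n9 13] → take n2-n7 (3); add n7.
Step 5: frontier [n2-n8 9, n3-n8 7, n6-n8 12, n7-n8 6, n8-n9 6] → take n7-n8 (6); add n8.
Vertex order: n3, n6, n9, n2, n7, n8. The 4th vertex is n2.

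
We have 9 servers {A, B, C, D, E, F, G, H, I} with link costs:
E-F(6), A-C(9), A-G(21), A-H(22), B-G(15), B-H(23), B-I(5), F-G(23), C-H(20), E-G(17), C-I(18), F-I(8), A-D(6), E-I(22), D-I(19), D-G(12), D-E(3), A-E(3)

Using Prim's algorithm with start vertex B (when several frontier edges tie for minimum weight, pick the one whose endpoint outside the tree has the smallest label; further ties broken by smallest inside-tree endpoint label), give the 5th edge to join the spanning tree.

Grow the tree from B using Prim:
Step 1: cheapest edge leaving the tree is B-I (5); add I.
Step 2: cheapest edge leaving the tree is F-I (8); add F.
Step 3: cheapest edge leaving the tree is E-F (6); add E.
Step 4: cheapest edge leaving the tree is A-E (3); add A.
Step 5: cheapest edge leaving the tree is D-E (3); add D.
Step 6: cheapest edge leaving the tree is A-C (9); add C.
Step 7: cheapest edge leaving the tree is D-G (12); add G.
Step 8: cheapest edge leaving the tree is C-H (20); add H.
The 5th edge added is D-E.

D-E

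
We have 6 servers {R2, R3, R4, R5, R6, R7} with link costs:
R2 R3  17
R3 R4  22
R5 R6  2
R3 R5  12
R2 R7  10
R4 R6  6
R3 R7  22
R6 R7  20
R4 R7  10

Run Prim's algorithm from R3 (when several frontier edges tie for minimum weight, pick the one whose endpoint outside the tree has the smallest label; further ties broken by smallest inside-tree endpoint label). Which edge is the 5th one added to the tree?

R2-R7

Prim, starting at R3.
Step 1: cheapest edge leaving the tree is R3 R5 (12); add R5.
Step 2: cheapest edge leaving the tree is R5 R6 (2); add R6.
Step 3: cheapest edge leaving the tree is R4 R6 (6); add R4.
Step 4: cheapest edge leaving the tree is R4 R7 (10); add R7.
Step 5: cheapest edge leaving the tree is R2 R7 (10); add R2.
The 5th edge added is R2 R7.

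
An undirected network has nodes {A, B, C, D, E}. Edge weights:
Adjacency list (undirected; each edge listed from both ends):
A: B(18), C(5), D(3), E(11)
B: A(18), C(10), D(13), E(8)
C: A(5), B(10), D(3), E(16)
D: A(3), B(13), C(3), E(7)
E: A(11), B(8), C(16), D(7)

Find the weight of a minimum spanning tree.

21

Kruskal: consider edges lightest-first.
A–D (3): add. Components now {A,D} {B} {C} {E}
C–D (3): add. Components now {A,C,D} {B} {E}
A–C (5): skip — A and C already connected.
D–E (7): add. Components now {A,C,D,E} {B}
B–E (8): add. Components now {A,B,C,D,E}
MST edges: A–D, C–D, D–E, B–E; total weight 3+3+7+8 = 21.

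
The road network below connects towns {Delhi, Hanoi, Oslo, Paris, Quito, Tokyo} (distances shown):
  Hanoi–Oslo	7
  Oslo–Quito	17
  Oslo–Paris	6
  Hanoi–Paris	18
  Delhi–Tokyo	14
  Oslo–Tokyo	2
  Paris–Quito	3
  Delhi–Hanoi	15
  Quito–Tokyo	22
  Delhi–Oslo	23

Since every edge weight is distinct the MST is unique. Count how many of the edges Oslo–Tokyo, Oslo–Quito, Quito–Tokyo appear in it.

1

Kruskal: consider edges lightest-first.
Oslo–Tokyo (2): add — endpoints in different components.
Paris–Quito (3): add — endpoints in different components.
Oslo–Paris (6): add — endpoints in different components.
Hanoi–Oslo (7): add — endpoints in different components.
Delhi–Tokyo (14): add — endpoints in different components.
MST edge set: {Oslo–Tokyo, Paris–Quito, Oslo–Paris, Hanoi–Oslo, Delhi–Tokyo}.
Of the listed edges, {Oslo–Tokyo} are in the MST → 1.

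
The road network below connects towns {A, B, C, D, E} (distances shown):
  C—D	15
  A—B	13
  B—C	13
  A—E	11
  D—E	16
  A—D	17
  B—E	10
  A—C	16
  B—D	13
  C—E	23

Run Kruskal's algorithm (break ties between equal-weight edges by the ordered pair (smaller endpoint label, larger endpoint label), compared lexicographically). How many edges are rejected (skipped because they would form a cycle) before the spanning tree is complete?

Sort edges by weight, then run Kruskal:
B—E (10): add. Components now {A} {B,E} {C} {D}
A—E (11): add. Components now {A,B,E} {C} {D}
A—B (13): skip — A and B already connected.
B—C (13): add. Components now {A,B,C,E} {D}
B—D (13): add. Components now {A,B,C,D,E}
Edges rejected before the tree was complete: 1.

1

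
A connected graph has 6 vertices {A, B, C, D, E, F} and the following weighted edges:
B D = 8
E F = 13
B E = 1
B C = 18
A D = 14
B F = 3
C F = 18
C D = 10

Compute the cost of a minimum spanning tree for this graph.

36

Prim's algorithm from F:
Step 1: frontier [B F 3, E F 13, C F 18] → take B F (3); add B.
Step 2: frontier [B E 1, B D 8, B C 18, E F 13, C F 18] → take B E (1); add E.
Step 3: frontier [B D 8, B C 18, C F 18] → take B D (8); add D.
Step 4: frontier [B C 18, C D 10, A D 14, C F 18] → take C D (10); add C.
Step 5: frontier [A D 14] → take A D (14); add A.
MST edges: B F, B E, B D, C D, A D; total weight 3+1+8+10+14 = 36.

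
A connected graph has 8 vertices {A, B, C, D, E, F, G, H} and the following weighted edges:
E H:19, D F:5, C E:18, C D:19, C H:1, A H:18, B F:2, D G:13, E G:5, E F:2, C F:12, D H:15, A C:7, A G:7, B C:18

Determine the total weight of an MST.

Grow the tree from A using Prim:
Step 1: cheapest edge leaving the tree is A C (7); add C.
Step 2: cheapest edge leaving the tree is C H (1); add H.
Step 3: cheapest edge leaving the tree is A G (7); add G.
Step 4: cheapest edge leaving the tree is E G (5); add E.
Step 5: cheapest edge leaving the tree is E F (2); add F.
Step 6: cheapest edge leaving the tree is B F (2); add B.
Step 7: cheapest edge leaving the tree is D F (5); add D.
MST edges: A C, C H, A G, E G, E F, B F, D F; total weight 7+1+7+5+2+2+5 = 29.

29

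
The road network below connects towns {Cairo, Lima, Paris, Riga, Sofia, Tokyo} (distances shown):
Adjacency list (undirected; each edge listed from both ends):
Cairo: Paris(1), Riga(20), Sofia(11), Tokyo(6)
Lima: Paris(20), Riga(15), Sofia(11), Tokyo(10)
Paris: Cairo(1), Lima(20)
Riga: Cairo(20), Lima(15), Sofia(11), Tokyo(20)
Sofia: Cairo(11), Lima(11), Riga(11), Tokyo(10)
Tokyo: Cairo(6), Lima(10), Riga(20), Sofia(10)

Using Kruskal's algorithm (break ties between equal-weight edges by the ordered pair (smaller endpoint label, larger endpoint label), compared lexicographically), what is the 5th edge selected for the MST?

Riga-Sofia

Kruskal's algorithm — process edges by increasing weight (ties by edge label):
Cairo—Paris (1): add. Components now {Riga} {Lima} {Cairo,Paris} {Tokyo} {Sofia}
Cairo—Tokyo (6): add. Components now {Riga} {Lima} {Cairo,Paris,Tokyo} {Sofia}
Lima—Tokyo (10): add. Components now {Riga} {Cairo,Lima,Paris,Tokyo} {Sofia}
Sofia—Tokyo (10): add. Components now {Riga} {Cairo,Lima,Paris,Sofia,Tokyo}
Cairo—Sofia (11): skip — Cairo and Sofia already connected.
Lima—Sofia (11): skip — Lima and Sofia already connected.
Riga—Sofia (11): add. Components now {Cairo,Lima,Paris,Riga,Sofia,Tokyo}
The 5th edge added is Riga—Sofia.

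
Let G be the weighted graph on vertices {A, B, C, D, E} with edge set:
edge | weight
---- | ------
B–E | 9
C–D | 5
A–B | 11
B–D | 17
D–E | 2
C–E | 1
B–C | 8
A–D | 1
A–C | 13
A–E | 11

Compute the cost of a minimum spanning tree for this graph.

Prim's algorithm from D:
Step 1: frontier [A–D 1, D–E 2, C–D 5, B–D 17] → take A–D (1); add A.
Step 2: frontier [A–B 11, A–E 11, A–C 13, D–E 2, C–D 5, B–D 17] → take D–E (2); add E.
Step 3: frontier [A–B 11, A–C 13, C–D 5, B–D 17, C–E 1, B–E 9] → take C–E (1); add C.
Step 4: frontier [A–B 11, B–C 8, B–D 17, B–E 9] → take B–C (8); add B.
MST edges: A–D, D–E, C–E, B–C; total weight 1+2+1+8 = 12.

12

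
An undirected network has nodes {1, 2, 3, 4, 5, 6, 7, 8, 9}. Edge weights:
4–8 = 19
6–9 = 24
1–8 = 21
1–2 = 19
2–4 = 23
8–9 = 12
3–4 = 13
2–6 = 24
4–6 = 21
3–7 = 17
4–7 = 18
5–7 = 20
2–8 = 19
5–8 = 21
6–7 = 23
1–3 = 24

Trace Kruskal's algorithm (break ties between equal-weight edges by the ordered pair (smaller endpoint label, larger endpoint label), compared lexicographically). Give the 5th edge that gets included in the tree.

2-8

Sort edges by weight, then run Kruskal:
8–9 (12): add — endpoints in different components.
3–4 (13): add — endpoints in different components.
3–7 (17): add — endpoints in different components.
4–7 (18): skip — 4 and 7 already connected.
1–2 (19): add — endpoints in different components.
2–8 (19): add — endpoints in different components.
4–8 (19): add — endpoints in different components.
5–7 (20): add — endpoints in different components.
1–8 (21): skip — 1 and 8 already connected.
4–6 (21): add — endpoints in different components.
The 5th edge added is 2–8.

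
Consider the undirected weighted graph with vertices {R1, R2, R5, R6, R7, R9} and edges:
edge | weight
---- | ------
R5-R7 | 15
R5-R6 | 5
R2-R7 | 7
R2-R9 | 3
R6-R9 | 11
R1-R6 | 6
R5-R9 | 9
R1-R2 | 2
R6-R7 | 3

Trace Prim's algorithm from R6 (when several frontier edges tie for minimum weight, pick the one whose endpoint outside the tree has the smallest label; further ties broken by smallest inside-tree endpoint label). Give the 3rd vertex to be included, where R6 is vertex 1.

R5

Grow the tree from R6 using Prim:
Step 1: frontier [R6-R7 3, R5-R6 5, R1-R6 6, R6-R9 11] → take R6-R7 (3); add R7.
Step 2: frontier [R5-R6 5, R1-R6 6, R6-R9 11, R2-R7 7, R5-R7 15] → take R5-R6 (5); add R5.
Step 3: frontier [R5-R9 9, R1-R6 6, R6-R9 11, R2-R7 7] → take R1-R6 (6); add R1.
Step 4: frontier [R1-R2 2, R5-R9 9, R6-R9 11, R2-R7 7] → take R1-R2 (2); add R2.
Step 5: frontier [R2-R9 3, R5-R9 9, R6-R9 11] → take R2-R9 (3); add R9.
Vertex order: R6, R7, R5, R1, R2, R9. The 3rd vertex is R5.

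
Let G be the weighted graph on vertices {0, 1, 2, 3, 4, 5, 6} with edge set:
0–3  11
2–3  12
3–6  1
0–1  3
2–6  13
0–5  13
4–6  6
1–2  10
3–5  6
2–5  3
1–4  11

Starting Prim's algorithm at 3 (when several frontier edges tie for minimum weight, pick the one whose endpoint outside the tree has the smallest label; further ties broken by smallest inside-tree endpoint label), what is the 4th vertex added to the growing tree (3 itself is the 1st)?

5

Prim's algorithm from 3:
Step 1: cheapest edge leaving the tree is 3–6 (1); add 6.
Step 2: cheapest edge leaving the tree is 4–6 (6); add 4.
Step 3: cheapest edge leaving the tree is 3–5 (6); add 5.
Step 4: cheapest edge leaving the tree is 2–5 (3); add 2.
Step 5: cheapest edge leaving the tree is 1–2 (10); add 1.
Step 6: cheapest edge leaving the tree is 0–1 (3); add 0.
Vertex order: 3, 6, 4, 5, 2, 1, 0. The 4th vertex is 5.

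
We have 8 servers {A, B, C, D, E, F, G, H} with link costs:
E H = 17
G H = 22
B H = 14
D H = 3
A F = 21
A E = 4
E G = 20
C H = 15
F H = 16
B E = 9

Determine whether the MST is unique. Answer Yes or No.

Sort edges by weight, then run Kruskal:
D H (3): add — endpoints in different components.
A E (4): add — endpoints in different components.
B E (9): add — endpoints in different components.
B H (14): add — endpoints in different components.
C H (15): add — endpoints in different components.
F H (16): add — endpoints in different components.
E H (17): skip — E and H already connected.
E G (20): add — endpoints in different components.
Every non-tree edge has weight strictly greater than the heaviest edge on the tree path between its endpoints, so the MST is unique.

Yes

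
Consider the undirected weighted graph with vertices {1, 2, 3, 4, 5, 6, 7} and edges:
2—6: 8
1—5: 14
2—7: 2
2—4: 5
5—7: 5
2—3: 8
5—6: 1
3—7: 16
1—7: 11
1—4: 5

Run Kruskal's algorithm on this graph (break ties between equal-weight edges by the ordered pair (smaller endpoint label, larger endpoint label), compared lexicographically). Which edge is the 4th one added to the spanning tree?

Kruskal: consider edges lightest-first.
5—6 (1): add — endpoints in different components.
2—7 (2): add — endpoints in different components.
1—4 (5): add — endpoints in different components.
2—4 (5): add — endpoints in different components.
5—7 (5): add — endpoints in different components.
2—3 (8): add — endpoints in different components.
The 4th edge added is 2—4.

2-4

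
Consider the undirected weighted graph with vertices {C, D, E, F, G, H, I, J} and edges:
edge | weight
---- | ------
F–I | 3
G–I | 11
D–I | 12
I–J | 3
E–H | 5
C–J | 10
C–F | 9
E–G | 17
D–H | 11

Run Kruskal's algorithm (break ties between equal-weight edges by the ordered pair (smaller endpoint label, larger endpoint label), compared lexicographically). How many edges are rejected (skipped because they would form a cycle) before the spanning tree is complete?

1

Kruskal's algorithm — process edges by increasing weight (ties by edge label):
F–I (3): add — endpoints in different components.
I–J (3): add — endpoints in different components.
E–H (5): add — endpoints in different components.
C–F (9): add — endpoints in different components.
C–J (10): skip — C and J already connected.
D–H (11): add — endpoints in different components.
G–I (11): add — endpoints in different components.
D–I (12): add — endpoints in different components.
Edges rejected before the tree was complete: 1.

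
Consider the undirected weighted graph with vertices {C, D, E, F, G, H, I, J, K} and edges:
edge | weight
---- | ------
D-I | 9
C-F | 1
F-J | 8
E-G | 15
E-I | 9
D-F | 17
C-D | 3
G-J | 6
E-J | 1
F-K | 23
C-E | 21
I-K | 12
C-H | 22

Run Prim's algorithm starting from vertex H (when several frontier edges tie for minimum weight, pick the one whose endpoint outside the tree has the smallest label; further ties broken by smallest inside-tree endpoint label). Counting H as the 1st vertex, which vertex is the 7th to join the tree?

G

Prim's algorithm from H:
Step 1: frontier [C-H 22] → take C-H (22); add C.
Step 2: frontier [C-F 1, C-D 3, C-E 21] → take C-F (1); add F.
Step 3: frontier [C-D 3, C-E 21, F-J 8, D-F 17, F-K 23] → take C-D (3); add D.
Step 4: frontier [C-E 21, D-I 9, F-J 8, F-K 23] → take F-J (8); add J.
Step 5: frontier [C-E 21, D-I 9, F-K 23, E-J 1, G-J 6] → take E-J (1); add E.
Step 6: frontier [D-I 9, E-I 9, E-G 15, F-K 23, G-J 6] → take G-J (6); add G.
Step 7: frontier [D-I 9, E-I 9, F-K 23] → take D-I (9); add I.
Step 8: frontier [F-K 23, I-K 12] → take I-K (12); add K.
Vertex order: H, C, F, D, J, E, G, I, K. The 7th vertex is G.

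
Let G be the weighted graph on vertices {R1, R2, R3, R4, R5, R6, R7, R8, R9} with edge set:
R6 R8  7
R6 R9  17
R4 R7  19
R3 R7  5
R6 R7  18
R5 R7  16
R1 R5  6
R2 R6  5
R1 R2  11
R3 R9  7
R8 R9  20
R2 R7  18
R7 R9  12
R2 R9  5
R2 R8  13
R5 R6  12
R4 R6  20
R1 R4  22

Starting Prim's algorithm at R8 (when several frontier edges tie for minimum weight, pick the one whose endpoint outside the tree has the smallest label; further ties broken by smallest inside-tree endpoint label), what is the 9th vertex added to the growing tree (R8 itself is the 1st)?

Prim, starting at R8.
Step 1: cheapest edge leaving the tree is R6 R8 (7); add R6.
Step 2: cheapest edge leaving the tree is R2 R6 (5); add R2.
Step 3: cheapest edge leaving the tree is R2 R9 (5); add R9.
Step 4: cheapest edge leaving the tree is R3 R9 (7); add R3.
Step 5: cheapest edge leaving the tree is R3 R7 (5); add R7.
Step 6: cheapest edge leaving the tree is R1 R2 (11); add R1.
Step 7: cheapest edge leaving the tree is R1 R5 (6); add R5.
Step 8: cheapest edge leaving the tree is R4 R7 (19); add R4.
Vertex order: R8, R6, R2, R9, R3, R7, R1, R5, R4. The 9th vertex is R4.

R4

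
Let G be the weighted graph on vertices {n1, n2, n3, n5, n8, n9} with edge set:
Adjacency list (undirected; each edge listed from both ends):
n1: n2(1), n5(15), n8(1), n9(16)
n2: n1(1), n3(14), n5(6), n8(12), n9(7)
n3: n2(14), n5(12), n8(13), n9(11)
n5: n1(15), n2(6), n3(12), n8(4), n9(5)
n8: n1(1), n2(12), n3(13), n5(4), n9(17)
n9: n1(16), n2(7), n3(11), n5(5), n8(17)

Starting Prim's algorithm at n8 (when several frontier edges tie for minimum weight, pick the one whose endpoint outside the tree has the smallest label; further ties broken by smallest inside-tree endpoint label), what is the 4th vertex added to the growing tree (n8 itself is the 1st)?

Prim's algorithm from n8:
Step 1: cheapest edge leaving the tree is n1-n8 (1); add n1.
Step 2: cheapest edge leaving the tree is n1-n2 (1); add n2.
Step 3: cheapest edge leaving the tree is n5-n8 (4); add n5.
Step 4: cheapest edge leaving the tree is n5-n9 (5); add n9.
Step 5: cheapest edge leaving the tree is n3-n9 (11); add n3.
Vertex order: n8, n1, n2, n5, n9, n3. The 4th vertex is n5.

n5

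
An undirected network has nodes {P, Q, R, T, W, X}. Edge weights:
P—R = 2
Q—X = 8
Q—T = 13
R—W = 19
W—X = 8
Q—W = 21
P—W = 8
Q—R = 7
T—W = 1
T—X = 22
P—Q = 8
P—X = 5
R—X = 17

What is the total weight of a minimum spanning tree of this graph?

Sort edges by weight, then run Kruskal:
T—W (1): add. Components now {T,W} {Q} {R} {P} {X}
P—R (2): add. Components now {T,W} {Q} {P,R} {X}
P—X (5): add. Components now {T,W} {Q} {P,R,X}
Q—R (7): add. Components now {T,W} {P,Q,R,X}
P—Q (8): skip — Q and P already connected.
P—W (8): add. Components now {P,Q,R,T,W,X}
MST edges: T—W, P—R, P—X, Q—R, P—W; total weight 1+2+5+7+8 = 23.

23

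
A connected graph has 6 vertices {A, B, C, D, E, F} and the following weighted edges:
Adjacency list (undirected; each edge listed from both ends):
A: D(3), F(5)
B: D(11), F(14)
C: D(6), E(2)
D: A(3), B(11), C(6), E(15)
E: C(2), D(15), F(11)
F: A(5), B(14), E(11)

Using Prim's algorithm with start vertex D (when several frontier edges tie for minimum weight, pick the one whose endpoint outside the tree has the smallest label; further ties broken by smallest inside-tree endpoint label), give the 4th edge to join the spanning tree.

C-E

Grow the tree from D using Prim:
Step 1: frontier [A–D 3, C–D 6, B–D 11, D–E 15] → take A–D (3); add A.
Step 2: frontier [A–F 5, C–D 6, B–D 11, D–E 15] → take A–F (5); add F.
Step 3: frontier [C–D 6, B–D 11, D–E 15, E–F 11, B–F 14] → take C–D (6); add C.
Step 4: frontier [C–E 2, B–D 11, D–E 15, E–F 11, B–F 14] → take C–E (2); add E.
Step 5: frontier [B–D 11, B–F 14] → take B–D (11); add B.
The 4th edge added is C–E.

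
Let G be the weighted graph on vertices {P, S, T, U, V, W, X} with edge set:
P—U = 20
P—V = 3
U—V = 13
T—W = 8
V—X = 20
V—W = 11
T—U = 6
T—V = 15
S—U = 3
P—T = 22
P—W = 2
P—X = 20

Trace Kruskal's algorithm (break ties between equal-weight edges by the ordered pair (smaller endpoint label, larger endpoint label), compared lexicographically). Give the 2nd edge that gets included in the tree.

Sort edges by weight, then run Kruskal:
P—W (2): add. Components now {T} {P,W} {U} {X} {S} {V}
P—V (3): add. Components now {T} {P,V,W} {U} {X} {S}
S—U (3): add. Components now {T} {P,V,W} {S,U} {X}
T—U (6): add. Components now {S,T,U} {P,V,W} {X}
T—W (8): add. Components now {P,S,T,U,V,W} {X}
V—W (11): skip — W and V already connected.
U—V (13): skip — U and V already connected.
T—V (15): skip — T and V already connected.
P—U (20): skip — P and U already connected.
P—X (20): add. Components now {P,S,T,U,V,W,X}
The 2nd edge added is P—V.

P-V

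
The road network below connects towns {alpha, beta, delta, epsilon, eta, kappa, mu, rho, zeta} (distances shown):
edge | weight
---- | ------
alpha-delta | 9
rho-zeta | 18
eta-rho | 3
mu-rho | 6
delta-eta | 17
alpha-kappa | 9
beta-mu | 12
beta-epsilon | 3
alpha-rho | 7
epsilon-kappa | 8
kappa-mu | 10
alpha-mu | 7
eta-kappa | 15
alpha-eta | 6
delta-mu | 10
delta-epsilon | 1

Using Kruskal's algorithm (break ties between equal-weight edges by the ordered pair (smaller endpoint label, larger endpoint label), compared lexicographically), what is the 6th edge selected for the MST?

Kruskal's algorithm — process edges by increasing weight (ties by edge label):
delta-epsilon (1): add — endpoints in different components.
beta-epsilon (3): add — endpoints in different components.
eta-rho (3): add — endpoints in different components.
alpha-eta (6): add — endpoints in different components.
mu-rho (6): add — endpoints in different components.
alpha-mu (7): skip — alpha and mu already connected.
alpha-rho (7): skip — alpha and rho already connected.
epsilon-kappa (8): add — endpoints in different components.
alpha-delta (9): add — endpoints in different components.
alpha-kappa (9): skip — alpha and kappa already connected.
delta-mu (10): skip — mu and delta already connected.
kappa-mu (10): skip — mu and kappa already connected.
beta-mu (12): skip — mu and beta already connected.
eta-kappa (15): skip — kappa and eta already connected.
delta-eta (17): skip — delta and eta already connected.
rho-zeta (18): add — endpoints in different components.
The 6th edge added is epsilon-kappa.

epsilon-kappa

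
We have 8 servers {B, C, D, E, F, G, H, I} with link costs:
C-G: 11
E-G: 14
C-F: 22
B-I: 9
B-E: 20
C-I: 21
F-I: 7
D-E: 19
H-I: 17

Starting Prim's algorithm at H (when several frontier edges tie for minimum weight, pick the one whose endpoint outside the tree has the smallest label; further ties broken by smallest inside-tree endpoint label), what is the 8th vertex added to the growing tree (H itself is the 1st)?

Prim's algorithm from H:
Step 1: cheapest edge leaving the tree is H-I (17); add I.
Step 2: cheapest edge leaving the tree is F-I (7); add F.
Step 3: cheapest edge leaving the tree is B-I (9); add B.
Step 4: cheapest edge leaving the tree is B-E (20); add E.
Step 5: cheapest edge leaving the tree is E-G (14); add G.
Step 6: cheapest edge leaving the tree is C-G (11); add C.
Step 7: cheapest edge leaving the tree is D-E (19); add D.
Vertex order: H, I, F, B, E, G, C, D. The 8th vertex is D.

D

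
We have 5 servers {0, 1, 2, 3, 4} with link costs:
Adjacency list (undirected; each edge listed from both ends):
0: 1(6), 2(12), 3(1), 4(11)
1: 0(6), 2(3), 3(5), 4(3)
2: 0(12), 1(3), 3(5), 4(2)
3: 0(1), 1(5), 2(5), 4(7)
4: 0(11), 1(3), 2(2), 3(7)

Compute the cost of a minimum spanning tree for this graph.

Grow the tree from 2 using Prim:
Step 1: cheapest edge leaving the tree is 2-4 (2); add 4.
Step 2: cheapest edge leaving the tree is 1-2 (3); add 1.
Step 3: cheapest edge leaving the tree is 1-3 (5); add 3.
Step 4: cheapest edge leaving the tree is 0-3 (1); add 0.
MST edges: 2-4, 1-2, 1-3, 0-3; total weight 2+3+5+1 = 11.

11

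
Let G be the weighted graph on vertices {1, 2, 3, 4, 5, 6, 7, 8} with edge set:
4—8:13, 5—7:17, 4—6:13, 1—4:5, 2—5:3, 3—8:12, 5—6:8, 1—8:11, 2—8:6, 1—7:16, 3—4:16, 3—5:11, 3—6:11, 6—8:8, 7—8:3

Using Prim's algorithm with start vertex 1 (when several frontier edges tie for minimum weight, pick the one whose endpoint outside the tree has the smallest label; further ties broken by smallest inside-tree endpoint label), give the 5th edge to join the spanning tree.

2-5

Prim's algorithm from 1:
Step 1: cheapest edge leaving the tree is 1—4 (5); add 4.
Step 2: cheapest edge leaving the tree is 1—8 (11); add 8.
Step 3: cheapest edge leaving the tree is 7—8 (3); add 7.
Step 4: cheapest edge leaving the tree is 2—8 (6); add 2.
Step 5: cheapest edge leaving the tree is 2—5 (3); add 5.
Step 6: cheapest edge leaving the tree is 5—6 (8); add 6.
Step 7: cheapest edge leaving the tree is 3—5 (11); add 3.
The 5th edge added is 2—5.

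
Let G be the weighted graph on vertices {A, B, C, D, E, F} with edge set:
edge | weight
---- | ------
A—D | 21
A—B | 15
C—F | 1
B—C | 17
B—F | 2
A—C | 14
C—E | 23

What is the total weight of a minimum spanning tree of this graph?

61

Prim, starting at F.
Step 1: frontier [C—F 1, B—F 2] → take C—F (1); add C.
Step 2: frontier [A—C 14, B—C 17, C—E 23, B—F 2] → take B—F (2); add B.
Step 3: frontier [A—B 15, A—C 14, C—E 23] → take A—C (14); add A.
Step 4: frontier [A—D 21, C—E 23] → take A—D (21); add D.
Step 5: frontier [C—E 23] → take C—E (23); add E.
MST edges: C—F, B—F, A—C, A—D, C—E; total weight 1+2+14+21+23 = 61.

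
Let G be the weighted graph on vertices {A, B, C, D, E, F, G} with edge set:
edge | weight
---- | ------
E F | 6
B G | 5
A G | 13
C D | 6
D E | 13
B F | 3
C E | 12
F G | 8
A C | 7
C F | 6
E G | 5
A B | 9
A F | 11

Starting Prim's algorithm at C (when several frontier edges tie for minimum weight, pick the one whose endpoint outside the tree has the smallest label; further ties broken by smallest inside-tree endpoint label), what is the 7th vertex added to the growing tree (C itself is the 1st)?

A

Prim's algorithm from C:
Step 1: frontier [C D 6, C F 6, A C 7, C E 12] → take C D (6); add D.
Step 2: frontier [C F 6, A C 7, C E 12, D E 13] → take C F (6); add F.
Step 3: frontier [A C 7, C E 12, D E 13, B F 3, E F 6, F G 8, A F 11] → take B F (3); add B.
Step 4: frontier [B G 5, A B 9, A C 7, C E 12, D E 13, E F 6, F G 8, A F 11] → take B G (5); add G.
Step 5: frontier [A B 9, A C 7, C E 12, D E 13, E F 6, A F 11, E G 5, A G 13] → take E G (5); add E.
Step 6: frontier [A B 9, A C 7, A F 11, A G 13] → take A C (7); add A.
Vertex order: C, D, F, B, G, E, A. The 7th vertex is A.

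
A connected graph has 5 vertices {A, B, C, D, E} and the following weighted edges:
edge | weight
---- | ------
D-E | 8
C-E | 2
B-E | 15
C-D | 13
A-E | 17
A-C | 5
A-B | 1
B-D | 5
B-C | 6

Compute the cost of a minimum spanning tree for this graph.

Grow the tree from D using Prim:
Step 1: frontier [B-D 5, D-E 8, C-D 13] → take B-D (5); add B.
Step 2: frontier [A-B 1, B-C 6, B-E 15, D-E 8, C-D 13] → take A-B (1); add A.
Step 3: frontier [A-C 5, A-E 17, B-C 6, B-E 15, D-E 8, C-D 13] → take A-C (5); add C.
Step 4: frontier [A-E 17, B-E 15, C-E 2, D-E 8] → take C-E (2); add E.
MST edges: B-D, A-B, A-C, C-E; total weight 5+1+5+2 = 13.

13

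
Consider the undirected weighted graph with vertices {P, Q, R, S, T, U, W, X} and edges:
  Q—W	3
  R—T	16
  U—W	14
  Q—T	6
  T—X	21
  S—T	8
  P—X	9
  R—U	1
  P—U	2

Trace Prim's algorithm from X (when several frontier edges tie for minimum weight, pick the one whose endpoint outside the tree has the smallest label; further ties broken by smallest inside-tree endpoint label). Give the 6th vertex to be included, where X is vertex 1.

Q

Prim's algorithm from X:
Step 1: cheapest edge leaving the tree is P—X (9); add P.
Step 2: cheapest edge leaving the tree is P—U (2); add U.
Step 3: cheapest edge leaving the tree is R—U (1); add R.
Step 4: cheapest edge leaving the tree is U—W (14); add W.
Step 5: cheapest edge leaving the tree is Q—W (3); add Q.
Step 6: cheapest edge leaving the tree is Q—T (6); add T.
Step 7: cheapest edge leaving the tree is S—T (8); add S.
Vertex order: X, P, U, R, W, Q, T, S. The 6th vertex is Q.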